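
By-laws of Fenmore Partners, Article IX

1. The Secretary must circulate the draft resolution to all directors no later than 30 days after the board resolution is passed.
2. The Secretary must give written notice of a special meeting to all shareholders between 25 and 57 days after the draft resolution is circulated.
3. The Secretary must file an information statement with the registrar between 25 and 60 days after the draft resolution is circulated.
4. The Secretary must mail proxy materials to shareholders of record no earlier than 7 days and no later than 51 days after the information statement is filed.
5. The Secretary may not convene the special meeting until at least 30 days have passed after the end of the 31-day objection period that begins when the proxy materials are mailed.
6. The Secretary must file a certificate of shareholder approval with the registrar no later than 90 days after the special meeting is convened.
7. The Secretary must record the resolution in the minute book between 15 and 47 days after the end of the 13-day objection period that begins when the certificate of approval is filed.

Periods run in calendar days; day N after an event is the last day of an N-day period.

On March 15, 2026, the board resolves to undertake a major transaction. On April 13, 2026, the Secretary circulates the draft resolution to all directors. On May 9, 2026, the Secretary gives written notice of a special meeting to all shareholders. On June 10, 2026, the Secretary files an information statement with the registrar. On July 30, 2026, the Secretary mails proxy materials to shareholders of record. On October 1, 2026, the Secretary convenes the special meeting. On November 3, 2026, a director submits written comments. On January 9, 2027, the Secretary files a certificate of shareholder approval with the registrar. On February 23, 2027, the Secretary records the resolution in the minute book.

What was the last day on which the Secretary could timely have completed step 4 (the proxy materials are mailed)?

Step 4 runs from June 10, 2026, when the information statement is filed. The window is 7–51 days after June 10, 2026; it closes on July 31, 2026.

July 31, 2026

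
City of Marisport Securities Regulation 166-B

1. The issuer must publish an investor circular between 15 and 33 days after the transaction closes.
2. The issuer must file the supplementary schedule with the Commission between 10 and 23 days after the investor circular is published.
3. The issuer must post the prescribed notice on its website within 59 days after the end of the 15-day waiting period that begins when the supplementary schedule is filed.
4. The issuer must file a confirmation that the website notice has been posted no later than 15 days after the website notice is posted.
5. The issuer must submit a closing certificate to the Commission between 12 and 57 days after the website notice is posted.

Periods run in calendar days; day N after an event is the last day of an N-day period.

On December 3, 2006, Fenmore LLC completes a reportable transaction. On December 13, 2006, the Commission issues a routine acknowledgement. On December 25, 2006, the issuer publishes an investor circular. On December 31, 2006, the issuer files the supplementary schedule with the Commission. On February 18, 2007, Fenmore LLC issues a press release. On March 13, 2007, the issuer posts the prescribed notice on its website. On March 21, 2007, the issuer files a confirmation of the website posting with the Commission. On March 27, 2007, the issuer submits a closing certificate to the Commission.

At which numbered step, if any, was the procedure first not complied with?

Step 2

Step 1 — 15 and 33 days from December 3, 2006 (when the transaction closes) are December 18, 2006 and January 5, 2007 respectively; done December 25, 2006, which is between those dates.
Step 2 — 10 and 23 days from December 25, 2006 (when the investor circular is published) are January 4, 2007 and January 17, 2007 respectively; done December 31, 2006 — 4 days before the window opened.
The procedure was therefore not followed at step 2.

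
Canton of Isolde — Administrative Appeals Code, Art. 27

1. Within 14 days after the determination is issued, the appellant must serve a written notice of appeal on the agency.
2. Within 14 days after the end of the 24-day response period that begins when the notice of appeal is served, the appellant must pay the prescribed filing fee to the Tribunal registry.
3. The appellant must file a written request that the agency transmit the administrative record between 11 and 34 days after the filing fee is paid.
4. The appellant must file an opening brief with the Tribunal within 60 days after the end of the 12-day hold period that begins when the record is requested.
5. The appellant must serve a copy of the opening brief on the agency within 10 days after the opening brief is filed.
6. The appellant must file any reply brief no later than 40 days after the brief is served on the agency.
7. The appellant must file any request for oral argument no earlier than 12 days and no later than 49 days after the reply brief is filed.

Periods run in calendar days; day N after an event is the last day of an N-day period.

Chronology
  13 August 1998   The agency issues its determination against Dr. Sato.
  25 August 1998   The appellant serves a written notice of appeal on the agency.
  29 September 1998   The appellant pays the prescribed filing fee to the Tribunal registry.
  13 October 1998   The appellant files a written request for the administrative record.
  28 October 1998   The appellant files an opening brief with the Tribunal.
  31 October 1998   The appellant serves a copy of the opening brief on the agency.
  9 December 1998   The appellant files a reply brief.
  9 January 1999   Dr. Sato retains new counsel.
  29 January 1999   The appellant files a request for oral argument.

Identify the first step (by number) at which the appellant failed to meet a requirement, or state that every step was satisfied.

(1) due by 13 August 1998 + 14 days = 27 August 1998; 25 August 1998 is within that limit.
(2) due by 18 September 1998 + 14 days = 2 October 1998; 29 September 1998 is within that limit.
(3) the permitted window runs from 29 September 1998 + 11 = 10 October 1998 to 29 September 1998 + 34 = 2 November 1998; done 13 October 1998, which is between those dates.
(4) due by 25 October 1998 + 60 days = 24 December 1998; 28 October 1998 is within that limit.
(5) due by 28 October 1998 + 10 days = 7 November 1998; 31 October 1998 is within that limit.
(6) due by 31 October 1998 + 40 days = 10 December 1998; done 9 December 1998 — timely.
(7) the permitted window runs from 9 December 1998 + 12 = 21 December 1998 to 9 December 1998 + 49 = 27 January 1999; done 29 January 1999 — 2 days after the window closed.
Later steps need not be reached.

Step 7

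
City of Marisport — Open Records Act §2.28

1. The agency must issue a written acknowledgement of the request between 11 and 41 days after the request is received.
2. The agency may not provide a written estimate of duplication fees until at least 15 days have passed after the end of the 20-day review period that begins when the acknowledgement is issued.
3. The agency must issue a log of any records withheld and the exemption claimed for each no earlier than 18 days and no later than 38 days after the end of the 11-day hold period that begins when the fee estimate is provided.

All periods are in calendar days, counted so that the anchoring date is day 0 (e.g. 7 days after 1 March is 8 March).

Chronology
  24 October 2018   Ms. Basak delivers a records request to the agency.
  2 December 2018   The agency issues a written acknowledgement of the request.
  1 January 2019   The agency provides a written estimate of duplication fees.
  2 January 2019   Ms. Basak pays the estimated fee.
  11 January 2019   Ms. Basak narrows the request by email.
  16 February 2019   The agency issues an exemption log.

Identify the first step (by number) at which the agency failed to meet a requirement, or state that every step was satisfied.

Step 1: the window is 11–41 days after 24 October 2018 (when the request is received), so 4 November 2018 through 4 December 2018; done 2 December 2018, which is between those dates.
Step 2: the earliest permitted date is 15 days after 22 December 2018 (end of the 20-day review period, which began when the acknowledgement is issued on 2 December 2018), i.e. 6 January 2019; 1 January 2019 is 5 days before the earliest permitted date.
Later steps need not be reached.

Step 2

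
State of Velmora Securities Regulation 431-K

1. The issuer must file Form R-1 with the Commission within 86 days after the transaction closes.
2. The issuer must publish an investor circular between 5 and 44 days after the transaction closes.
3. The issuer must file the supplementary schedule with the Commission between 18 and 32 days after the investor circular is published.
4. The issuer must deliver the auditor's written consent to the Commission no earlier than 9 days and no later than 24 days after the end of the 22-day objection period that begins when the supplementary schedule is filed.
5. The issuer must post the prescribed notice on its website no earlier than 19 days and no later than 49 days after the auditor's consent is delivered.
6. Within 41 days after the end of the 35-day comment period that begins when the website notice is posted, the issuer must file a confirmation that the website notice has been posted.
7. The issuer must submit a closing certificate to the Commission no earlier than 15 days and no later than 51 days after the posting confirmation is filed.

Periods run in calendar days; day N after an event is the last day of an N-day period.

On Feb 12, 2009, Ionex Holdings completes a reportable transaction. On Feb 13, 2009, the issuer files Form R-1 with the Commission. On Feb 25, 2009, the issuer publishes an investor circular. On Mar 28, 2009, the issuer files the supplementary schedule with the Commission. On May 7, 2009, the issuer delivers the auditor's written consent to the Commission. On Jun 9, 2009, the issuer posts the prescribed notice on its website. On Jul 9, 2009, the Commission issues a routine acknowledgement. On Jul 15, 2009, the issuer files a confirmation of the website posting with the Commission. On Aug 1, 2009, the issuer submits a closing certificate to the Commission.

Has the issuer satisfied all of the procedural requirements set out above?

Yes

(1) due by Feb 12, 2009 + 86 days = May 9, 2009; completed Feb 13, 2009, before the deadline.
(2) the permitted window runs from Feb 12, 2009 + 5 = Feb 17, 2009 to Feb 12, 2009 + 44 = Mar 28, 2009; Feb 25, 2009 falls inside that range.
(3) the permitted window runs from Feb 25, 2009 + 18 = Mar 15, 2009 to Feb 25, 2009 + 32 = Mar 29, 2009; Mar 28, 2009 falls inside that range.
(4) the permitted window runs from Apr 19, 2009 + 9 = Apr 28, 2009 to Apr 19, 2009 + 24 = May 13, 2009; done May 7, 2009 — within the window.
(5) the permitted window runs from May 7, 2009 + 19 = May 26, 2009 to May 7, 2009 + 49 = Jun 25, 2009; done Jun 9, 2009 — within the window.
(6) due by Jul 14, 2009 + 41 days = Aug 24, 2009; completed Jul 15, 2009, before the deadline.
(7) the permitted window runs from Jul 15, 2009 + 15 = Jul 30, 2009 to Jul 15, 2009 + 51 = Sep 4, 2009; done Aug 1, 2009 — within the window.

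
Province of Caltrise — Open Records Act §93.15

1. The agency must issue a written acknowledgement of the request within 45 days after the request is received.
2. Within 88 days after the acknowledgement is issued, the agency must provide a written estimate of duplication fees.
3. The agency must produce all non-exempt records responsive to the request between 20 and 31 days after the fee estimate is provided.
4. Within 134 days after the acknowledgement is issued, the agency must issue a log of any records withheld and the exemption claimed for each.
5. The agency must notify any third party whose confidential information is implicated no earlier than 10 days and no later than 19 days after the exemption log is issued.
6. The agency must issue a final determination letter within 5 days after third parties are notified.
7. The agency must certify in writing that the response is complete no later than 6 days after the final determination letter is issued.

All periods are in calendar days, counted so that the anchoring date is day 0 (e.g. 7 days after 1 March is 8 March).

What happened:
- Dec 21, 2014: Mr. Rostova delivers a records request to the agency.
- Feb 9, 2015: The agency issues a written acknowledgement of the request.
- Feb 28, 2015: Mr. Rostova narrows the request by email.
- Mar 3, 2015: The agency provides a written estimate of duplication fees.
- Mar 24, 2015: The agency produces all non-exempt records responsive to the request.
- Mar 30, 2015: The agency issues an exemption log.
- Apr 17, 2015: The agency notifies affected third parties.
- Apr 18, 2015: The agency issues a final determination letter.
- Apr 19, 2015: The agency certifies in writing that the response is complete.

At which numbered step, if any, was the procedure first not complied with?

Step 1: 45 days after Dec 21, 2014 (when the request is received) is Feb 4, 2015; Feb 9, 2015 misses that deadline by 5 days.
The procedure was therefore not followed at step 1.

Step 1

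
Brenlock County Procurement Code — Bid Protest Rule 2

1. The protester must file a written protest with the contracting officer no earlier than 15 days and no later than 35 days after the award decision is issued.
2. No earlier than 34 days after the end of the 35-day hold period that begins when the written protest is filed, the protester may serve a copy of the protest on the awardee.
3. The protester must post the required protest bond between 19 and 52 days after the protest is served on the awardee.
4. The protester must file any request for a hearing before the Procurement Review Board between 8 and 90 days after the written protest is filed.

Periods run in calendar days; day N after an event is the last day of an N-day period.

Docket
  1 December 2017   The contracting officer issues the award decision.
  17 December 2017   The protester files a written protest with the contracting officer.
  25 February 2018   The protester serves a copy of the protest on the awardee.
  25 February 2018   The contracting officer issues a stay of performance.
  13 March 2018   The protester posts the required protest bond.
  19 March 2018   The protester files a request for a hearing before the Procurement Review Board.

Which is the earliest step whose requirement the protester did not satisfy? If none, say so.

Step 1: the window is 15–35 days after 1 December 2017 (when the award decision is issued), so 16 December 2017 through 5 January 2018; 17 December 2017 falls inside that range.
Step 2: the earliest permitted date is 34 days after 21 January 2018 (end of the 35-day hold period, which began when the written protest is filed on 17 December 2017), i.e. 24 February 2018; done 25 February 2018 — permitted.
Step 3: the window is 19–52 days after 25 February 2018 (when the protest is served on the awardee), so 16 March 2018 through 18 April 2018; 13 March 2018 is 3 days too early.
That is the first point of non-compliance.

Step 3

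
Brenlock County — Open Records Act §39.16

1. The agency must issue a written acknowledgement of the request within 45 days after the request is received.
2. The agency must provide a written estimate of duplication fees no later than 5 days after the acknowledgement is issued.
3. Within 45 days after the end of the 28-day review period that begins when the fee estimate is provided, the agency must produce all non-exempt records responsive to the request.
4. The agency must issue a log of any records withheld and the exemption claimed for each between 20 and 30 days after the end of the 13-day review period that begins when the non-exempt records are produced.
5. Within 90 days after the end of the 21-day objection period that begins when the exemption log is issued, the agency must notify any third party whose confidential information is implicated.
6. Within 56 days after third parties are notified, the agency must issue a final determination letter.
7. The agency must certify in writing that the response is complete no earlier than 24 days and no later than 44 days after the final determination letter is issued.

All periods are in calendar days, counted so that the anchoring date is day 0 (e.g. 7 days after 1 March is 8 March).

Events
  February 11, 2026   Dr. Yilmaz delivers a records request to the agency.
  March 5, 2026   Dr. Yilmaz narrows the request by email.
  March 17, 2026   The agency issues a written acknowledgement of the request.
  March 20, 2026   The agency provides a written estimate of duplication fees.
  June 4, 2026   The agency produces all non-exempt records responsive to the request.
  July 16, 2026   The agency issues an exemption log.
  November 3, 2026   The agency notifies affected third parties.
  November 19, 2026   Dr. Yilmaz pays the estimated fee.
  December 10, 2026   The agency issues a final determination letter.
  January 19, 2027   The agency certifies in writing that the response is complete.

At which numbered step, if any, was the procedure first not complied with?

Step 3

Step 1: 45 days after February 11, 2026 (when the request is received) is March 28, 2026; done March 17, 2026 — timely.
Step 2: 5 days after March 17, 2026 (when the acknowledgement is issued) is March 22, 2026; done March 20, 2026 — timely.
Step 3: 45 days after April 17, 2026 (end of the 28-day review period, which began when the fee estimate is provided on March 20, 2026) is June 1, 2026; not done until June 4, 2026, 3 days after the deadline.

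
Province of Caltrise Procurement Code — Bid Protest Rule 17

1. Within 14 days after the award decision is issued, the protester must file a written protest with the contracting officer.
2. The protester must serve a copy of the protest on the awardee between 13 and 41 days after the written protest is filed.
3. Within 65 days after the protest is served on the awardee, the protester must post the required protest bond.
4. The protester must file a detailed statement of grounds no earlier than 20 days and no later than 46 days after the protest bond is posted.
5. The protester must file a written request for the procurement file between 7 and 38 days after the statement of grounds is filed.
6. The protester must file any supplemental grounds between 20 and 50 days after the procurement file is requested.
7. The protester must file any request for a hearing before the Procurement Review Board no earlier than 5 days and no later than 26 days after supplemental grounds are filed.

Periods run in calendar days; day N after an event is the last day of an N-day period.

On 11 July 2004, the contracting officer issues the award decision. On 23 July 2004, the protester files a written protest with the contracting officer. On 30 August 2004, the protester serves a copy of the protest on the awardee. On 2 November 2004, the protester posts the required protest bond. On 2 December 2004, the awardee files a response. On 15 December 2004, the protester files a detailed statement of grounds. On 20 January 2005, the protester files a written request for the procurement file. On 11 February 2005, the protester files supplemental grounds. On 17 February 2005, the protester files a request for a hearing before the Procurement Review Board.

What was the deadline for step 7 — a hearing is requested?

Step 7 runs from 11 February 2005, when supplemental grounds are filed. The window is 5–26 days after 11 February 2005; it closes on 9 March 2005.

9 March 2005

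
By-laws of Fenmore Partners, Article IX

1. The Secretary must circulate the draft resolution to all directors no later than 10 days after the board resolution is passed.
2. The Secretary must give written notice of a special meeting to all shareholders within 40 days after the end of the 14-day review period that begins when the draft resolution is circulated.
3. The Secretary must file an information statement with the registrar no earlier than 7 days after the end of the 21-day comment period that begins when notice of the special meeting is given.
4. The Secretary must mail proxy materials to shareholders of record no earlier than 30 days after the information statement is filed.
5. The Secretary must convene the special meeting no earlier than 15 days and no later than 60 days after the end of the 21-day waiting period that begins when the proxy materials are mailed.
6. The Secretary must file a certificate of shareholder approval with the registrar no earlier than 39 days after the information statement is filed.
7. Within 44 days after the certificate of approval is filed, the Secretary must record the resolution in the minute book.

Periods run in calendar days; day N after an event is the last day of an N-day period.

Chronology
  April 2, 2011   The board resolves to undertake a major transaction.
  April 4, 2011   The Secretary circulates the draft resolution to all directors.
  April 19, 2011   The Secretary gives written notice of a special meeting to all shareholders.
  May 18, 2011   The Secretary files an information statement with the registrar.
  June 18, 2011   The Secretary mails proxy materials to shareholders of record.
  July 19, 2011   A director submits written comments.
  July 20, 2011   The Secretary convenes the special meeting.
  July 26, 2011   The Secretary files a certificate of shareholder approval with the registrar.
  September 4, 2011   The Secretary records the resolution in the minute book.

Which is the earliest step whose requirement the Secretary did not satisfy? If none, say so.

Step 5

(1) due by April 2, 2011 + 10 days = April 12, 2011; completed April 4, 2011, before the deadline.
(2) due by April 18, 2011 + 40 days = May 28, 2011; completed April 19, 2011, before the deadline.
(3) permitted from May 10, 2011 + 7 days = May 17, 2011 onward; May 18, 2011 is on or after that date.
(4) permitted from May 18, 2011 + 30 days = June 17, 2011 onward; done June 18, 2011 — permitted.
(5) the permitted window runs from July 9, 2011 + 15 = July 24, 2011 to July 9, 2011 + 60 = September 7, 2011; July 20, 2011 is 4 days too early.
The analysis stops there.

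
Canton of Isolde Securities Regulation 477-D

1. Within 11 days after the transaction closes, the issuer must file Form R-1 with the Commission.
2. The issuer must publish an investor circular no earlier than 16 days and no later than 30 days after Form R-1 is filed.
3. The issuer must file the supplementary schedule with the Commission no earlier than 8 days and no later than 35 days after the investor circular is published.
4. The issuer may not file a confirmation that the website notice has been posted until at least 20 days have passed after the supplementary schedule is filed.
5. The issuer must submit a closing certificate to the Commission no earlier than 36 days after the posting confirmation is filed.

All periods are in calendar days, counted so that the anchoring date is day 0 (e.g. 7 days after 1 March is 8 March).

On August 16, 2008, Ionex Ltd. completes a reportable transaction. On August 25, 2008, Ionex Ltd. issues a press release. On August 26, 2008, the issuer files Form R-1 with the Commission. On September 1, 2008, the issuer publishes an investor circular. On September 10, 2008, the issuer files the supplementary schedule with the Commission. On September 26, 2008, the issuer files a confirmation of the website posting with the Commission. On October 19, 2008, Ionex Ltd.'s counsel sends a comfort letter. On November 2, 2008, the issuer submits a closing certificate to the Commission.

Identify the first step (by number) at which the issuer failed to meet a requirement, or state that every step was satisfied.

(1) due by August 16, 2008 + 11 days = August 27, 2008; done August 26, 2008 — timely.
(2) the permitted window runs from August 26, 2008 + 16 = September 11, 2008 to August 26, 2008 + 30 = September 25, 2008; done September 1, 2008 — 10 days before the window opened.
The analysis stops there.

Step 2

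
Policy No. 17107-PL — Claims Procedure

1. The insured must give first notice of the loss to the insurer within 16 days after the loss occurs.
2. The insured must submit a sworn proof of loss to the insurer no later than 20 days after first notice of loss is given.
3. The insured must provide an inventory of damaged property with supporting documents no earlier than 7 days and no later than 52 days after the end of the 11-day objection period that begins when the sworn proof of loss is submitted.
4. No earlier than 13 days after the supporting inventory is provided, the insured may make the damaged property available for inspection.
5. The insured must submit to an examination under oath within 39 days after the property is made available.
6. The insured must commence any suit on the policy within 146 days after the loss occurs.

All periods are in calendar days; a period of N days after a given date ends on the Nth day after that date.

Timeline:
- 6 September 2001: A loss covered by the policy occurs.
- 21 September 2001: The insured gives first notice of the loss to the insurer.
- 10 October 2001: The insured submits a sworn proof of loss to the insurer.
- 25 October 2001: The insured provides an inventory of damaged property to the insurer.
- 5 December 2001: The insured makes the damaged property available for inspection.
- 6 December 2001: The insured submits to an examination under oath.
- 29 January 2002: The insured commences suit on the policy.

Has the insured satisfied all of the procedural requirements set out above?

Step 1: 16 days after 6 September 2001 (when the loss occurs) is 22 September 2001; 21 September 2001 is within that limit.
Step 2: 20 days after 21 September 2001 (when first notice of loss is given) is 11 October 2001; completed 10 October 2001, before the deadline.
Step 3: the window is 7–52 days after 21 October 2001 (end of the 11-day objection period, which began when the sworn proof of loss is submitted on 10 October 2001), so 28 October 2001 through 12 December 2001; 25 October 2001 is 3 days too early.
That is the first point of non-compliance.

No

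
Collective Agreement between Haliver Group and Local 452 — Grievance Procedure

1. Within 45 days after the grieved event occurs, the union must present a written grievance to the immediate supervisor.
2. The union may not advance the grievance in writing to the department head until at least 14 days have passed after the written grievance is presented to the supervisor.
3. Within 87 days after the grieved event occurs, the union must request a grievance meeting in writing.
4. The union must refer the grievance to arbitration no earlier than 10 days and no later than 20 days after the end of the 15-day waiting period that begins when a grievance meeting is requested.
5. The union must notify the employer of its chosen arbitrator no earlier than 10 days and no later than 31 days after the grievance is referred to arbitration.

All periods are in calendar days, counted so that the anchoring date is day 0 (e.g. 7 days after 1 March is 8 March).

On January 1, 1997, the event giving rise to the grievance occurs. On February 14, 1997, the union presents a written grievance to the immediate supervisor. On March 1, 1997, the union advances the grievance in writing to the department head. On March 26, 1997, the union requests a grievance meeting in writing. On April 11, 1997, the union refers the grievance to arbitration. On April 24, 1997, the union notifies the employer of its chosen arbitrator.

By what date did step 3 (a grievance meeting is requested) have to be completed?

Step 3 runs from January 1, 1997, when the grieved event occurs. 87 days after January 1, 1997 is March 29, 1997.

March 29, 1997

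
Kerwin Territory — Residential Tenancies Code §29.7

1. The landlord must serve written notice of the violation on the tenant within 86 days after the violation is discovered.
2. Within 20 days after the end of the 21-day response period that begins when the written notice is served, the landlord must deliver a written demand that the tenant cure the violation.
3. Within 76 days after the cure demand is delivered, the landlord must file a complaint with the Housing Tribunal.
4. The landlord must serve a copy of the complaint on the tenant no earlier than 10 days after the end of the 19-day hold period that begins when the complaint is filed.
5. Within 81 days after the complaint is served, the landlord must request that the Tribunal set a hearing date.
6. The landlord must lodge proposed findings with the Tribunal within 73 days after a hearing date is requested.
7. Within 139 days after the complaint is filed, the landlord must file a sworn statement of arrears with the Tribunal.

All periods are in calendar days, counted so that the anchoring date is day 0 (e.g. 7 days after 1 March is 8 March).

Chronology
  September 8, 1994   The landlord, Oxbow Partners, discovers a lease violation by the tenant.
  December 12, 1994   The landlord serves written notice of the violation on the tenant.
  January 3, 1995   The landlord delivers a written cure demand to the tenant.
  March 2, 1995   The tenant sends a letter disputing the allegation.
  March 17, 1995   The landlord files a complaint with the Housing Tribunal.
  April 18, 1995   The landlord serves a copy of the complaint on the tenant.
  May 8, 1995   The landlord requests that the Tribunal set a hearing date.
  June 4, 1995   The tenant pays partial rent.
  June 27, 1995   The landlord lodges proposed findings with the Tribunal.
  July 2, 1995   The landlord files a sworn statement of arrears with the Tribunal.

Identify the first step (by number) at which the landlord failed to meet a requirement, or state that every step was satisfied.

Step 1

Step 1: 86 days after September 8, 1994 (when the violation is discovered) is December 3, 1994; December 12, 1994 misses that deadline by 9 days.
The analysis stops there.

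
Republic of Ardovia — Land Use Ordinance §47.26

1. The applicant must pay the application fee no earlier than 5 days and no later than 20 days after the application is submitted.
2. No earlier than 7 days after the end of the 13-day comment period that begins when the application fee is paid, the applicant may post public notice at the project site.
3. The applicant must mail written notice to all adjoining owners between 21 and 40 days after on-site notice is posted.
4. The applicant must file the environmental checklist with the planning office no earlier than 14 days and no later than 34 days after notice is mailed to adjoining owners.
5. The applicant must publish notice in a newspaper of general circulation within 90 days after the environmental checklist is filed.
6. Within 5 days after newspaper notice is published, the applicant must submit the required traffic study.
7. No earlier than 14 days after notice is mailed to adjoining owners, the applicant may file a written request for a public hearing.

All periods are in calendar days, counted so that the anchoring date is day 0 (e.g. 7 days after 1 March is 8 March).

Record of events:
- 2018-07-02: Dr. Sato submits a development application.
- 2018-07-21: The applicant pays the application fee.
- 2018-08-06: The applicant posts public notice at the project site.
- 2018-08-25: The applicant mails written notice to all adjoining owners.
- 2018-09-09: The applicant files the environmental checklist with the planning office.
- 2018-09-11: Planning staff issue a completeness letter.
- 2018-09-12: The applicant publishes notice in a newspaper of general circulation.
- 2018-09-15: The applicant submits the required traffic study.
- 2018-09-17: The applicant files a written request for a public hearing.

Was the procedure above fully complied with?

No

Step 1: the window is 5–20 days after 2018-07-02 (when the application is submitted), so 2018-07-07 through 2018-07-22; 2018-07-21 falls inside that range.
Step 2: the earliest permitted date is 7 days after 2018-08-03 (end of the 13-day comment period, which began when the application fee is paid on 2018-07-21), i.e. 2018-08-10; 2018-08-06 is 4 days before the earliest permitted date.
That is the first point of non-compliance.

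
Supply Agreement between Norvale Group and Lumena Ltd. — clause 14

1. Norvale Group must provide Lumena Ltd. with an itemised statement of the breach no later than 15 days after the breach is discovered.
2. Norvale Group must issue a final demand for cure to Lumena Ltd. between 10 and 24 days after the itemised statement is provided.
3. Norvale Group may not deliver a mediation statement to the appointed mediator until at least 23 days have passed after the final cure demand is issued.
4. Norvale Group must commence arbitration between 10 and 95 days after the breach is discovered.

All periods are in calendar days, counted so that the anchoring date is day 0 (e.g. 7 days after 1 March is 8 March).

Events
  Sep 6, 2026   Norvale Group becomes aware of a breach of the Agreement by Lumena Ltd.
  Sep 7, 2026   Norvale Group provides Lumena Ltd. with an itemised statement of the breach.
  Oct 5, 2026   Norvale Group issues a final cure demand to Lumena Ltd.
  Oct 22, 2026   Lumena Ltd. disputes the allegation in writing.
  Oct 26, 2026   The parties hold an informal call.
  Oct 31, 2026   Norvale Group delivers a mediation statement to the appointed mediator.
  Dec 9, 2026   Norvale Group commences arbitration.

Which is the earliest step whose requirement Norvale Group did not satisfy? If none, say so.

(1) due by Sep 6, 2026 + 15 days = Sep 21, 2026; done Sep 7, 2026 — timely.
(2) the permitted window runs from Sep 7, 2026 + 10 = Sep 17, 2026 to Sep 7, 2026 + 24 = Oct 1, 2026; done Oct 5, 2026 — 4 days after the window closed.

Step 2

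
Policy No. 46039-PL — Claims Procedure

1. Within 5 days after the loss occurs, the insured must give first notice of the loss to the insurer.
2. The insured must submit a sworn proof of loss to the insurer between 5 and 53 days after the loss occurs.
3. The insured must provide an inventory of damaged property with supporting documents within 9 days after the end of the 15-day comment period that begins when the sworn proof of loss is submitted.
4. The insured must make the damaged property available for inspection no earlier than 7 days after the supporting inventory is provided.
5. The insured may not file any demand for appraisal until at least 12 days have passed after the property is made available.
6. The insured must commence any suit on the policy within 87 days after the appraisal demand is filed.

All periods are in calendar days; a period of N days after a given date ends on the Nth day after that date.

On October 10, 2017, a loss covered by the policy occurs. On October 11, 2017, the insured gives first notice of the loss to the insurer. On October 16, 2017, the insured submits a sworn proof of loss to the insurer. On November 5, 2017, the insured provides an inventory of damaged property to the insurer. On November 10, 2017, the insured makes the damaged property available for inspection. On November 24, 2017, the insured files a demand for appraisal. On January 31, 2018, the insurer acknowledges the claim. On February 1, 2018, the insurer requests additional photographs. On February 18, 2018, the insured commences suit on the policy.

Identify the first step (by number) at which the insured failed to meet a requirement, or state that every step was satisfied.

Step 1: 5 days after October 10, 2017 (when the loss occurs) is October 15, 2017; done October 11, 2017 — timely.
Step 2: the window is 5–53 days after October 10, 2017 (when the loss occurs), so October 15, 2017 through December 2, 2017; October 16, 2017 falls inside that range.
Step 3: 9 days after October 31, 2017 (end of the 15-day comment period, which began when the sworn proof of loss is submitted on October 16, 2017) is November 9, 2017; November 5, 2017 is within that limit.
Step 4: the earliest permitted date is 7 days after November 5, 2017 (when the supporting inventory is provided), i.e. November 12, 2017; acted on November 10, 2017, 2 days prematurely.

Step 4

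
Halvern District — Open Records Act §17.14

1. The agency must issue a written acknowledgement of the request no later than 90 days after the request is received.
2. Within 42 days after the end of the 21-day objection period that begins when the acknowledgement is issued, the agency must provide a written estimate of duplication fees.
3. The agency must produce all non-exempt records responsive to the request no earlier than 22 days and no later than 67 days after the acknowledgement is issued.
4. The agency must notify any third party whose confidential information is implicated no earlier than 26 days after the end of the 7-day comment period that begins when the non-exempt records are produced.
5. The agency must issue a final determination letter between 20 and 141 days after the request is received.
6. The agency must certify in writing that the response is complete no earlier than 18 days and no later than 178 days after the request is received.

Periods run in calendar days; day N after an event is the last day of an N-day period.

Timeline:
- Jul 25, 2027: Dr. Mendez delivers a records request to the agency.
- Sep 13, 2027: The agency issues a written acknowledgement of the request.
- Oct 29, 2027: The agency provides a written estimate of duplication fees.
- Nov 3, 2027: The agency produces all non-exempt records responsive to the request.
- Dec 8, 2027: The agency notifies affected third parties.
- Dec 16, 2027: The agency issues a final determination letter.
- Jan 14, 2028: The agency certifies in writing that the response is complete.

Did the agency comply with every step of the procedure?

(1) due by Jul 25, 2027 + 90 days = Oct 23, 2027; Sep 13, 2027 is within that limit.
(2) due by Oct 4, 2027 + 42 days = Nov 15, 2027; completed Oct 29, 2027, before the deadline.
(3) the permitted window runs from Sep 13, 2027 + 22 = Oct 5, 2027 to Sep 13, 2027 + 67 = Nov 19, 2027; done Nov 3, 2027, which is between those dates.
(4) permitted from Nov 10, 2027 + 26 days = Dec 6, 2027 onward; done Dec 8, 2027 — permitted.
(5) the permitted window runs from Jul 25, 2027 + 20 = Aug 14, 2027 to Jul 25, 2027 + 141 = Dec 13, 2027; done Dec 16, 2027 — 3 days after the window closed.

No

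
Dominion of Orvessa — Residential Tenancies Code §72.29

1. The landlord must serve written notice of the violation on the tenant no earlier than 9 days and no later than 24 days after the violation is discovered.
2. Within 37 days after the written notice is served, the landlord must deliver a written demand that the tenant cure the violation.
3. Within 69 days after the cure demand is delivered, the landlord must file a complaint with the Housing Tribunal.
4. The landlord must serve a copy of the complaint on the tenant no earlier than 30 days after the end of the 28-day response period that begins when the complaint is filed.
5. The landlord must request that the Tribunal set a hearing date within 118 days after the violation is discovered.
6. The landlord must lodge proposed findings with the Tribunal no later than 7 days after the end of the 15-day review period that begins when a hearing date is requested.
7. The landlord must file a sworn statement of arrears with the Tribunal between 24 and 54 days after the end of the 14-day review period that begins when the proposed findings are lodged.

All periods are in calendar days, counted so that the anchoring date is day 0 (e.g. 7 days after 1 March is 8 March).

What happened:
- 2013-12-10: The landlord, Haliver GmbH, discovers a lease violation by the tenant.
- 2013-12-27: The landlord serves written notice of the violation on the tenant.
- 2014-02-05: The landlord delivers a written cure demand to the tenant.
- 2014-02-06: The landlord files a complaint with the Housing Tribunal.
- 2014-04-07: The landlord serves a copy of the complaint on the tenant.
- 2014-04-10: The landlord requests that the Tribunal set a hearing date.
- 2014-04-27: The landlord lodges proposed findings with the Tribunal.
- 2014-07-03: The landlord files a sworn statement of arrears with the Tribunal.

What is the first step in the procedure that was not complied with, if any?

(1) the permitted window runs from 2013-12-10 + 9 = 2013-12-19 to 2013-12-10 + 24 = 2014-01-03; done 2013-12-27 — within the window.
(2) due by 2013-12-27 + 37 days = 2014-02-02; not done until 2014-02-05, 3 days after the deadline.
That is the first point of non-compliance.

Step 2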